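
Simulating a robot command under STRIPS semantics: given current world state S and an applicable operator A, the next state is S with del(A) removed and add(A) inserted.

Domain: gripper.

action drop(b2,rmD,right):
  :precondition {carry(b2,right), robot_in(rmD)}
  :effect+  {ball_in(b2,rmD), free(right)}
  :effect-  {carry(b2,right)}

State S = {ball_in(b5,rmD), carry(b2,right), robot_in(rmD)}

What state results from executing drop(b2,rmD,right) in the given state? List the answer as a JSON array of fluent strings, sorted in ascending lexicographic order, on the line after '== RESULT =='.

Compute (S \ del) ∪ add:
  pre ⊆ S: {carry(b2,right), robot_in(rmD)} ⊆ S  — applicable
  S \ del = {ball_in(b5,rmD), robot_in(rmD)}
  ∪ add   = {ball_in(b2,rmD), ball_in(b5,rmD), free(right), robot_in(rmD)}

== RESULT ==
["ball_in(b2,rmD)", "ball_in(b5,rmD)", "free(right)", "robot_in(rmD)"]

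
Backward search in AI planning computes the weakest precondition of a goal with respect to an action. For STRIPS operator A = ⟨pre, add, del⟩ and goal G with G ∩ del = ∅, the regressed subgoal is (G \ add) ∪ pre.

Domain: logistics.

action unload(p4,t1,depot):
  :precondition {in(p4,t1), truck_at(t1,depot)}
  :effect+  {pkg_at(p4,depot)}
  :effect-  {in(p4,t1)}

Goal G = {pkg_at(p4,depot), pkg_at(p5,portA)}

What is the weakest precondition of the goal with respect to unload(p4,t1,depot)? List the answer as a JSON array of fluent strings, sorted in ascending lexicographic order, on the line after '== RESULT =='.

Compute (G \ add) ∪ pre:
  G ∩ del = {}  (empty — regression defined)
  G \ add = {pkg_at(p4,depot), pkg_at(p5,portA)} \ {pkg_at(p4,depot)} = {pkg_at(p5,portA)}
  ∪ pre   = {pkg_at(p5,portA)} ∪ {in(p4,t1), truck_at(t1,depot)}
          = {in(p4,t1), pkg_at(p5,portA), truck_at(t1,depot)}

== RESULT ==
["in(p4,t1)", "pkg_at(p5,portA)", "truck_at(t1,depot)"]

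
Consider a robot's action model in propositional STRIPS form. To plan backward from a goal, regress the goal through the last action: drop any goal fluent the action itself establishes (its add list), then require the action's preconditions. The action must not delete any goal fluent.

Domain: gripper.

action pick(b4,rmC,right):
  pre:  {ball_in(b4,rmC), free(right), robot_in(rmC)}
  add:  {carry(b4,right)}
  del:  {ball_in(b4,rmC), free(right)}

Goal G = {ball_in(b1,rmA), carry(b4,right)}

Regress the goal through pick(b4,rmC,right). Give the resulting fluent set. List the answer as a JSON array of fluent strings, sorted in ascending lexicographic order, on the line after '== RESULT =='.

Compute (G \ add) ∪ pre:
  G ∩ del = {}  (empty — regression defined)
  G \ add = {ball_in(b1,rmA), carry(b4,right)} \ {carry(b4,right)} = {ball_in(b1,rmA)}
  ∪ pre   = {ball_in(b1,rmA)} ∪ {ball_in(b4,rmC), free(right), robot_in(rmC)}
          = {ball_in(b1,rmA), ball_in(b4,rmC), free(right), robot_in(rmC)}

== RESULT ==
["ball_in(b1,rmA)", "ball_in(b4,rmC)", "free(right)", "robot_in(rmC)"]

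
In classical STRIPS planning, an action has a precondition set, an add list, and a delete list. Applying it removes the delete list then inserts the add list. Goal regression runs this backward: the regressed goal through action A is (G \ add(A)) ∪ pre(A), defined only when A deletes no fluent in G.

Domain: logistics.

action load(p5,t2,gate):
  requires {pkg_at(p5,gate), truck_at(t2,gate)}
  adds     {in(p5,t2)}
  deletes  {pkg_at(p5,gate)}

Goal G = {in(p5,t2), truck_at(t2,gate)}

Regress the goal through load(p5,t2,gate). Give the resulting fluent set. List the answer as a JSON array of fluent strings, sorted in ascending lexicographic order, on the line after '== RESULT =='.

Regress:
  G ∩ del = {}  (empty — regression defined)
  G \ add = {in(p5,t2), truck_at(t2,gate)} \ {in(p5,t2)} = {truck_at(t2,gate)}
  ∪ pre   = {truck_at(t2,gate)} ∪ {pkg_at(p5,gate), truck_at(t2,gate)}
          = {pkg_at(p5,gate), truck_at(t2,gate)}

== RESULT ==
["pkg_at(p5,gate)", "truck_at(t2,gate)"]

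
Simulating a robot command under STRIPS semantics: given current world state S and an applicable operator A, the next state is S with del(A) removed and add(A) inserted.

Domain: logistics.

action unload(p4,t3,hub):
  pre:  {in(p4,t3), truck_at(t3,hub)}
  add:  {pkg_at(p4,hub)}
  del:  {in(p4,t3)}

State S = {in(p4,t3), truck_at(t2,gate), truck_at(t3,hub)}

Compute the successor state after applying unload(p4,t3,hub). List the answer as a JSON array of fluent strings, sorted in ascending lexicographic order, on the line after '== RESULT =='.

Progress:
  pre ⊆ S: {in(p4,t3), truck_at(t3,hub)} ⊆ S  — applicable
  S \ del = {truck_at(t2,gate), truck_at(t3,hub)}
  ∪ add   = {pkg_at(p4,hub), truck_at(t2,gate), truck_at(t3,hub)}

== RESULT ==
["pkg_at(p4,hub)", "truck_at(t2,gate)", "truck_at(t3,hub)"]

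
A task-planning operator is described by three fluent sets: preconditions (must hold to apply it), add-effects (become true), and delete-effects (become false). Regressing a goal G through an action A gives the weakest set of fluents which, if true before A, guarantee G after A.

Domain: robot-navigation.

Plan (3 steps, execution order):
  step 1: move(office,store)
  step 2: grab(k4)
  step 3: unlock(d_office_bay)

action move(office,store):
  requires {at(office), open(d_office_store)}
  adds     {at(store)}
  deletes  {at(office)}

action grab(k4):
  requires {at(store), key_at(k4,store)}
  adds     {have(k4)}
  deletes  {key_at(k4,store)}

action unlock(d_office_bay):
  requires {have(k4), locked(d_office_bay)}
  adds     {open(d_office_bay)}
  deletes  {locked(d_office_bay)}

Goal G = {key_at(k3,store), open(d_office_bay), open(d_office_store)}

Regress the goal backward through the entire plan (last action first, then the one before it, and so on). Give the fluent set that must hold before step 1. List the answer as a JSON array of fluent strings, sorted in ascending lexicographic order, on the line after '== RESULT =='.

Work backward from the goal:
  through step 3 (unlock(d_office_bay)): drop {open(d_office_bay)}, keep {key_at(k3,store), open(d_office_store)}, require {have(k4), locked(d_office_bay)}
    → {have(k4), key_at(k3,store), locked(d_office_bay), open(d_office_store)}
  through step 2 (grab(k4)): drop {have(k4)}, keep {key_at(k3,store), locked(d_office_bay), open(d_office_store)}, require {at(store), key_at(k4,store)}
    → {at(store), key_at(k3,store), key_at(k4,store), locked(d_office_bay), open(d_office_store)}
  through step 1 (move(office,store)): drop {at(store)}, keep {key_at(k3,store), key_at(k4,store), locked(d_office_bay), open(d_office_store)}, require {at(office), open(d_office_store)}
    → {at(office), key_at(k3,store), key_at(k4,store), locked(d_office_bay), open(d_office_store)}

== RESULT ==
["at(office)", "key_at(k3,store)", "key_at(k4,store)", "locked(d_office_bay)", "open(d_office_store)"]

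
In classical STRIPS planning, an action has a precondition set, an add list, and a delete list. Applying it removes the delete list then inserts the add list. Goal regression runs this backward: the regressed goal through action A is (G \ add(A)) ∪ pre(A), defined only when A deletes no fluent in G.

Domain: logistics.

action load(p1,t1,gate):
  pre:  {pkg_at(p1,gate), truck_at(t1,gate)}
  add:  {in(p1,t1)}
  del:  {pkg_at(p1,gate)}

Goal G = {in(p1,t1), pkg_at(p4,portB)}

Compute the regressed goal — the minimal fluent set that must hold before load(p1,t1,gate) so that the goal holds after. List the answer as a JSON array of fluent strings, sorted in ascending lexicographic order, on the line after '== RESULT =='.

Compute (G \ add) ∪ pre:
  G ∩ del = {}  (empty — regression defined)
  G \ add = {in(p1,t1), pkg_at(p4,portB)} \ {in(p1,t1)} = {pkg_at(p4,portB)}
  ∪ pre   = {pkg_at(p4,portB)} ∪ {pkg_at(p1,gate), truck_at(t1,gate)}
          = {pkg_at(p1,gate), pkg_at(p4,portB), truck_at(t1,gate)}

== RESULT ==
["pkg_at(p1,gate)", "pkg_at(p4,portB)", "truck_at(t1,gate)"]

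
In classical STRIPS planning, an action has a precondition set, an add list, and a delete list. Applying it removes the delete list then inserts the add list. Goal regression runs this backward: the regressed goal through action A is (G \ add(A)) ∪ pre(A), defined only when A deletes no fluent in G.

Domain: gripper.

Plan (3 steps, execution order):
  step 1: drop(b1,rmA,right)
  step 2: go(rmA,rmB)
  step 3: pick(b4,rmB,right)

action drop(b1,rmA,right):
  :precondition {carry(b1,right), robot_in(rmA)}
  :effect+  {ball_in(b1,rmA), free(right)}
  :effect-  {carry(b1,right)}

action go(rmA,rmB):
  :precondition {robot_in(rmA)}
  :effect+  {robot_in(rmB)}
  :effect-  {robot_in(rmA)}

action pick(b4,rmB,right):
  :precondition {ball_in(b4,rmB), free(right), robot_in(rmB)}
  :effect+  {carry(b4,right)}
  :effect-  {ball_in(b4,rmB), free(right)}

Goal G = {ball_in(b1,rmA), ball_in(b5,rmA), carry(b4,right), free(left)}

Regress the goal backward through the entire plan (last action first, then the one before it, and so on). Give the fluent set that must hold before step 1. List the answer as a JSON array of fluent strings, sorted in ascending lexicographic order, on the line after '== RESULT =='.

Work backward from the goal:
  through step 3 (pick(b4,rmB,right)): drop {carry(b4,right)}, keep {ball_in(b1,rmA), ball_in(b5,rmA), free(left)}, require {ball_in(b4,rmB), free(right), robot_in(rmB)}
    → {ball_in(b1,rmA), ball_in(b4,rmB), ball_in(b5,rmA), free(left), free(right), robot_in(rmB)}
  through step 2 (go(rmA,rmB)): drop {robot_in(rmB)}, keep {ball_in(b1,rmA), ball_in(b4,rmB), ball_in(b5,rmA), free(left), free(right)}, require {robot_in(rmA)}
    → {ball_in(b1,rmA), ball_in(b4,rmB), ball_in(b5,rmA), free(left), free(right), robot_in(rmA)}
  through step 1 (drop(b1,rmA,right)): drop {ball_in(b1,rmA), free(right)}, keep {ball_in(b4,rmB), ball_in(b5,rmA), free(left), robot_in(rmA)}, require {carry(b1,right), robot_in(rmA)}
    → {ball_in(b4,rmB), ball_in(b5,rmA), carry(b1,right), free(left), robot_in(rmA)}

== RESULT ==
["ball_in(b4,rmB)", "ball_in(b5,rmA)", "carry(b1,right)", "free(left)", "robot_in(rmA)"]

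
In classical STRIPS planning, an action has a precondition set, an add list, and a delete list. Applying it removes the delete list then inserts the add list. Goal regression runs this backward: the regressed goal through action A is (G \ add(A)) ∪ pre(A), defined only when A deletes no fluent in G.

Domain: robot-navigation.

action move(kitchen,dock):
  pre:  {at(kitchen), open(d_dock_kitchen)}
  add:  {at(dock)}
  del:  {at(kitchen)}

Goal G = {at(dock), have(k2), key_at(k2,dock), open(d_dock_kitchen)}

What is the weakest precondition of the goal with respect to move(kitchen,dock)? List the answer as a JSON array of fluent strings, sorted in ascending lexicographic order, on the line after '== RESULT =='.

Compute (G \ add) ∪ pre:
  G ∩ del = {}  (empty — regression defined)
  G \ add = {at(dock), have(k2), key_at(k2,dock), open(d_dock_kitchen)} \ {at(dock)} = {have(k2), key_at(k2,dock), open(d_dock_kitchen)}
  ∪ pre   = {have(k2), key_at(k2,dock), open(d_dock_kitchen)} ∪ {at(kitchen), open(d_dock_kitchen)}
          = {at(kitchen), have(k2), key_at(k2,dock), open(d_dock_kitchen)}

== RESULT ==
["at(kitchen)", "have(k2)", "key_at(k2,dock)", "open(d_dock_kitchen)"]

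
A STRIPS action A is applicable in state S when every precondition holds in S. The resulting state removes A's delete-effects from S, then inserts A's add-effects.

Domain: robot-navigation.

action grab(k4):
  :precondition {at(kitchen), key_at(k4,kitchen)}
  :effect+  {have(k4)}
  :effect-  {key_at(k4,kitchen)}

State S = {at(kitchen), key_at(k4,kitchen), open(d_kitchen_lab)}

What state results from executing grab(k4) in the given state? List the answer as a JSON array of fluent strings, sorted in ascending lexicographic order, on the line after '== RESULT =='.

Compute (S \ del) ∪ add:
  pre ⊆ S: {at(kitchen), key_at(k4,kitchen)} ⊆ S  — applicable
  S \ del = {at(kitchen), open(d_kitchen_lab)}
  ∪ add   = {at(kitchen), have(k4), open(d_kitchen_lab)}

== RESULT ==
["at(kitchen)", "have(k4)", "open(d_kitchen_lab)"]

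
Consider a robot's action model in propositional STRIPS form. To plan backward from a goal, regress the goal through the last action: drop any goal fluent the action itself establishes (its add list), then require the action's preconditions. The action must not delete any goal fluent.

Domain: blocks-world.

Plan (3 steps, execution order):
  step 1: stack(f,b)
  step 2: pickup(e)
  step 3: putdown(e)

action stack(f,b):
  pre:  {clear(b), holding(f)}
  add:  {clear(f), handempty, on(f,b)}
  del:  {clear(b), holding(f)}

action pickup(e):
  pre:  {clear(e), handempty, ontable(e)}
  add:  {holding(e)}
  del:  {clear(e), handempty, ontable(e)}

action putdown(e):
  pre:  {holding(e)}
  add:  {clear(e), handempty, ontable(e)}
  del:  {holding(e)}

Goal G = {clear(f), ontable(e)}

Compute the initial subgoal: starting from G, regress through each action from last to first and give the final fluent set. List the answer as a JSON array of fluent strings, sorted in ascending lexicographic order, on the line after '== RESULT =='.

Work backward from the goal:
  through step 3 (putdown(e)): drop {ontable(e)}, keep {clear(f)}, require {holding(e)}
    → {clear(f), holding(e)}
  through step 2 (pickup(e)): drop {holding(e)}, keep {clear(f)}, require {clear(e), handempty, ontable(e)}
    → {clear(e), clear(f), handempty, ontable(e)}
  through step 1 (stack(f,b)): drop {clear(f), handempty}, keep {clear(e), ontable(e)}, require {clear(b), holding(f)}
    → {clear(b), clear(e), holding(f), ontable(e)}

== RESULT ==
["clear(b)", "clear(e)", "holding(f)", "ontable(e)"]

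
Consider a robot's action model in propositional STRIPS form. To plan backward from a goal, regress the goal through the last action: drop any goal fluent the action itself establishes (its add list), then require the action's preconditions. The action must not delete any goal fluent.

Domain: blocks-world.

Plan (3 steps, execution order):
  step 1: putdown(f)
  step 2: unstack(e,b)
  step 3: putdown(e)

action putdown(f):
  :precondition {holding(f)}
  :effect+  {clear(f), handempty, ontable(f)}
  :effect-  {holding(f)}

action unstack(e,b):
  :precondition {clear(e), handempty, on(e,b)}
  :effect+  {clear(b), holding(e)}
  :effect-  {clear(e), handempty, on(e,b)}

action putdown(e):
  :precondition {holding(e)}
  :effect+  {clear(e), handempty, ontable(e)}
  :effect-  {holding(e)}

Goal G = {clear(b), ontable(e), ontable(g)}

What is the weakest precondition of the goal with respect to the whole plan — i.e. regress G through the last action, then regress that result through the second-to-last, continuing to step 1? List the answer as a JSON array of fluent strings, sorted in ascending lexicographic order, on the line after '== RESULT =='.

Work backward from the goal:
  through step 3 (putdown(e)): drop {ontable(e)}, keep {clear(b), ontable(g)}, require {holding(e)}
    → {clear(b), holding(e), ontable(g)}
  through step 2 (unstack(e,b)): drop {clear(b), holding(e)}, keep {ontable(g)}, require {clear(e), handempty, on(e,b)}
    → {clear(e), handempty, on(e,b), ontable(g)}
  through step 1 (putdown(f)): drop {handempty}, keep {clear(e), on(e,b), ontable(g)}, require {holding(f)}
    → {clear(e), holding(f), on(e,b), ontable(g)}

== RESULT ==
["clear(e)", "holding(f)", "on(e,b)", "ontable(g)"]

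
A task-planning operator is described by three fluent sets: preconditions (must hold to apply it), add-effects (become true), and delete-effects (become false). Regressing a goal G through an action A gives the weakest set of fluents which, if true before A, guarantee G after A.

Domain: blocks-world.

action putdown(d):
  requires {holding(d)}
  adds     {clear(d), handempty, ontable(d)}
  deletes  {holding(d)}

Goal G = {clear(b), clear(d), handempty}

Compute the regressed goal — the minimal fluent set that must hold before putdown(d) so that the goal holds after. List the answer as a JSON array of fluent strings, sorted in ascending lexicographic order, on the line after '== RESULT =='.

Regress:
  G ∩ del = {}  (empty — regression defined)
  G \ add = {clear(b), clear(d), handempty} \ {clear(d), handempty, ontable(d)} = {clear(b)}
  ∪ pre   = {clear(b)} ∪ {holding(d)}
          = {clear(b), holding(d)}

== RESULT ==
["clear(b)", "holding(d)"]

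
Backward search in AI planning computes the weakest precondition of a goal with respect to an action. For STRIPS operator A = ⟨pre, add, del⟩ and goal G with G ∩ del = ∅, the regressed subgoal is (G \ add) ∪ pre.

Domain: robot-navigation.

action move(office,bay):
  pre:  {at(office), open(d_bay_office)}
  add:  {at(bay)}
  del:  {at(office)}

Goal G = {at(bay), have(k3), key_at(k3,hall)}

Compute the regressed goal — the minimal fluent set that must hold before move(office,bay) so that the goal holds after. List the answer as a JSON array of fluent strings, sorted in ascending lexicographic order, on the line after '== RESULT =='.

Regress:
  G ∩ del = {}  (empty — regression defined)
  G \ add = {at(bay), have(k3), key_at(k3,hall)} \ {at(bay)} = {have(k3), key_at(k3,hall)}
  ∪ pre   = {have(k3), key_at(k3,hall)} ∪ {at(office), open(d_bay_office)}
          = {at(office), have(k3), key_at(k3,hall), open(d_bay_office)}

== RESULT ==
["at(office)", "have(k3)", "key_at(k3,hall)", "open(d_bay_office)"]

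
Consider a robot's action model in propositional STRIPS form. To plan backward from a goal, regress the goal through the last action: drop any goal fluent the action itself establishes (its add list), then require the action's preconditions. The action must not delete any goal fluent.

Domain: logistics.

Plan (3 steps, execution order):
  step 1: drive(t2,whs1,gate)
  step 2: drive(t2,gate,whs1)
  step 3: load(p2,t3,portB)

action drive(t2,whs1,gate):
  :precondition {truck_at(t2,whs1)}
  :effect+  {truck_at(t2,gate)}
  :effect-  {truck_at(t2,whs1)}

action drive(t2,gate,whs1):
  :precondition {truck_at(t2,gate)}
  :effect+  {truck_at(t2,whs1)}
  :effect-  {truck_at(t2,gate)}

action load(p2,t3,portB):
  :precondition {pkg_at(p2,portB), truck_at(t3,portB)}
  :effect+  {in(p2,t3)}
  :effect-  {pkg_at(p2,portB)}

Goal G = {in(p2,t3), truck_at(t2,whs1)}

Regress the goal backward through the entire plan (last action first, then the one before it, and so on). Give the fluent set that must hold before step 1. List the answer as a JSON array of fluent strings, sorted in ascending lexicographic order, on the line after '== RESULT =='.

Regress step by step:
  through step 3 (load(p2,t3,portB)): drop {in(p2,t3)}, keep {truck_at(t2,whs1)}, require {pkg_at(p2,portB), truck_at(t3,portB)}
    → {pkg_at(p2,portB), truck_at(t2,whs1), truck_at(t3,portB)}
  through step 2 (drive(t2,gate,whs1)): drop {truck_at(t2,whs1)}, keep {pkg_at(p2,portB), truck_at(t3,portB)}, require {truck_at(t2,gate)}
    → {pkg_at(p2,portB), truck_at(t2,gate), truck_at(t3,portB)}
  through step 1 (drive(t2,whs1,gate)): drop {truck_at(t2,gate)}, keep {pkg_at(p2,portB), truck_at(t3,portB)}, require {truck_at(t2,whs1)}
    → {pkg_at(p2,portB), truck_at(t2,whs1), truck_at(t3,portB)}

== RESULT ==
["pkg_at(p2,portB)", "truck_at(t2,whs1)", "truck_at(t3,portB)"]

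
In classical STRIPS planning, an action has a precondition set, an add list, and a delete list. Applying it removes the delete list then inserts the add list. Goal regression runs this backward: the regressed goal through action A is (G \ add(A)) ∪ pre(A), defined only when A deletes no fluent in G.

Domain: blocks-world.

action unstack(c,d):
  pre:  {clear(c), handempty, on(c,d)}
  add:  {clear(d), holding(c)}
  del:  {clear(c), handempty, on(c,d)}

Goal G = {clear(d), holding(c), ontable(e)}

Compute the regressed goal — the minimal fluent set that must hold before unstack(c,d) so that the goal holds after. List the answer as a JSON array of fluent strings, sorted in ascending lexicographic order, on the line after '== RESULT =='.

Compute (G \ add) ∪ pre:
  G ∩ del = {}  (empty — regression defined)
  G \ add = {clear(d), holding(c), ontable(e)} \ {clear(d), holding(c)} = {ontable(e)}
  ∪ pre   = {ontable(e)} ∪ {clear(c), handempty, on(c,d)}
          = {clear(c), handempty, on(c,d), ontable(e)}

== RESULT ==
["clear(c)", "handempty", "on(c,d)", "ontable(e)"]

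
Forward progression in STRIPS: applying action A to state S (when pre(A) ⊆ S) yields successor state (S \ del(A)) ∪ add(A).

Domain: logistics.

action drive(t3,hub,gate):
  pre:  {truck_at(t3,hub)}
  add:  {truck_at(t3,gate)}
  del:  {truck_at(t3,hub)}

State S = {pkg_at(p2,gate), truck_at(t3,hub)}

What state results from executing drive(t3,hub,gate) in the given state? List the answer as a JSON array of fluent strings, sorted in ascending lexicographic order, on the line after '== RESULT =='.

Compute (S \ del) ∪ add:
  pre ⊆ S: {truck_at(t3,hub)} ⊆ S  — applicable
  S \ del = {pkg_at(p2,gate)}
  ∪ add   = {pkg_at(p2,gate), truck_at(t3,gate)}

== RESULT ==
["pkg_at(p2,gate)", "truck_at(t3,gate)"]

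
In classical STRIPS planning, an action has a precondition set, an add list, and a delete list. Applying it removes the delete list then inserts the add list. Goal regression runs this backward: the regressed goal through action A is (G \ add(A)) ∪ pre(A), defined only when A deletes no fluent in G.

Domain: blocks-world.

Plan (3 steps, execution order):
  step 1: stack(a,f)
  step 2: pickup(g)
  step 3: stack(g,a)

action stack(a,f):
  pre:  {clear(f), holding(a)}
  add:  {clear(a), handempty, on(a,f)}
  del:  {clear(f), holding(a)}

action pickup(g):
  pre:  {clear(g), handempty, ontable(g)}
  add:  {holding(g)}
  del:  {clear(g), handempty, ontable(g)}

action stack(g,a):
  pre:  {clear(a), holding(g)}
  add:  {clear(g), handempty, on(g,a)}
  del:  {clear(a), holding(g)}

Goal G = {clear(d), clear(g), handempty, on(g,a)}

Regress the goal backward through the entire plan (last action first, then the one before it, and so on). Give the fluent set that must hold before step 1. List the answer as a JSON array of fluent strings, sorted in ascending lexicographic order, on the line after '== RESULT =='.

Regress step by step:
  through step 3 (stack(g,a)): drop {clear(g), handempty, on(g,a)}, keep {clear(d)}, require {clear(a), holding(g)}
    → {clear(a), clear(d), holding(g)}
  through step 2 (pickup(g)): drop {holding(g)}, keep {clear(a), clear(d)}, require {clear(g), handempty, ontable(g)}
    → {clear(a), clear(d), clear(g), handempty, ontable(g)}
  through step 1 (stack(a,f)): drop {clear(a), handempty}, keep {clear(d), clear(g), ontable(g)}, require {clear(f), holding(a)}
    → {clear(d), clear(f), clear(g), holding(a), ontable(g)}

== RESULT ==
["clear(d)", "clear(f)", "clear(g)", "holding(a)", "ontable(g)"]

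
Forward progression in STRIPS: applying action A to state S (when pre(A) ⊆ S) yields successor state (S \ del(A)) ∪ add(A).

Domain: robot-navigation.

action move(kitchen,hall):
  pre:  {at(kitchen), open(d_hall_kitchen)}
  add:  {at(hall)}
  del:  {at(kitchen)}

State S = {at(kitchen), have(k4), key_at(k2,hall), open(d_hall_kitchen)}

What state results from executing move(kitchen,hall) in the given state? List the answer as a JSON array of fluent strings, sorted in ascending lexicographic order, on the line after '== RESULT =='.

Compute (S \ del) ∪ add:
  pre ⊆ S: {at(kitchen), open(d_hall_kitchen)} ⊆ S  — applicable
  S \ del = {have(k4), key_at(k2,hall), open(d_hall_kitchen)}
  ∪ add   = {at(hall), have(k4), key_at(k2,hall), open(d_hall_kitchen)}

== RESULT ==
["at(hall)", "have(k4)", "key_at(k2,hall)", "open(d_hall_kitchen)"]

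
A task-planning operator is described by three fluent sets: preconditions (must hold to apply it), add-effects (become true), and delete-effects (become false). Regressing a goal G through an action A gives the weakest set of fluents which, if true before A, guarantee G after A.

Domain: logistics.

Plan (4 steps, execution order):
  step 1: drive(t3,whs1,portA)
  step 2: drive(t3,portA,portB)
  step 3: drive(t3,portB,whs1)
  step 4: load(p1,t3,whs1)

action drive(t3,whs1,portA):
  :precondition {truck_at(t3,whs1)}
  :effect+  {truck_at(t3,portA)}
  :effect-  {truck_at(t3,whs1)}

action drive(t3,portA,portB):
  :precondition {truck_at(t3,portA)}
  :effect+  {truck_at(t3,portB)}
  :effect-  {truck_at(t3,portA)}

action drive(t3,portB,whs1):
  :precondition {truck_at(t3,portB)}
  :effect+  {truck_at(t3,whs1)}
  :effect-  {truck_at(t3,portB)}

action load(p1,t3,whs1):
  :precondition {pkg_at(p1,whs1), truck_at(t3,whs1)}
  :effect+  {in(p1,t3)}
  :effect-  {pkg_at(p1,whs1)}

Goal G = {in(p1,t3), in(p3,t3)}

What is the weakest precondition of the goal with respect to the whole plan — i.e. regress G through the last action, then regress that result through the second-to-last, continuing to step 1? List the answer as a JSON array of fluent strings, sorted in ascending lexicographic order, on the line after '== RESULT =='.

Work backward from the goal:
  through step 4 (load(p1,t3,whs1)): drop {in(p1,t3)}, keep {in(p3,t3)}, require {pkg_at(p1,whs1), truck_at(t3,whs1)}
    → {in(p3,t3), pkg_at(p1,whs1), truck_at(t3,whs1)}
  through step 3 (drive(t3,portB,whs1)): drop {truck_at(t3,whs1)}, keep {in(p3,t3), pkg_at(p1,whs1)}, require {truck_at(t3,portB)}
    → {in(p3,t3), pkg_at(p1,whs1), truck_at(t3,portB)}
  through step 2 (drive(t3,portA,portB)): drop {truck_at(t3,portB)}, keep {in(p3,t3), pkg_at(p1,whs1)}, require {truck_at(t3,portA)}
    → {in(p3,t3), pkg_at(p1,whs1), truck_at(t3,portA)}
  through step 1 (drive(t3,whs1,portA)): drop {truck_at(t3,portA)}, keep {in(p3,t3), pkg_at(p1,whs1)}, require {truck_at(t3,whs1)}
    → {in(p3,t3), pkg_at(p1,whs1), truck_at(t3,whs1)}

== RESULT ==
["in(p3,t3)", "pkg_at(p1,whs1)", "truck_at(t3,whs1)"]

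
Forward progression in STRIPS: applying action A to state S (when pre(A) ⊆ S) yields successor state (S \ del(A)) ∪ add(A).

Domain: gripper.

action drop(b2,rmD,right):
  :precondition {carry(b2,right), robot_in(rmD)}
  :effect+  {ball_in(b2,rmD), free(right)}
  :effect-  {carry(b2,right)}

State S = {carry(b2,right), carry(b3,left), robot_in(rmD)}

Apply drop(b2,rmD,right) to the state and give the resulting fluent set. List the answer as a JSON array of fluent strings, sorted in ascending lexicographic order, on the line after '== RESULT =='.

Progress:
  pre ⊆ S: {carry(b2,right), robot_in(rmD)} ⊆ S  — applicable
  S \ del = {carry(b3,left), robot_in(rmD)}
  ∪ add   = {ball_in(b2,rmD), carry(b3,left), free(right), robot_in(rmD)}

== RESULT ==
["ball_in(b2,rmD)", "carry(b3,left)", "free(right)", "robot_in(rmD)"]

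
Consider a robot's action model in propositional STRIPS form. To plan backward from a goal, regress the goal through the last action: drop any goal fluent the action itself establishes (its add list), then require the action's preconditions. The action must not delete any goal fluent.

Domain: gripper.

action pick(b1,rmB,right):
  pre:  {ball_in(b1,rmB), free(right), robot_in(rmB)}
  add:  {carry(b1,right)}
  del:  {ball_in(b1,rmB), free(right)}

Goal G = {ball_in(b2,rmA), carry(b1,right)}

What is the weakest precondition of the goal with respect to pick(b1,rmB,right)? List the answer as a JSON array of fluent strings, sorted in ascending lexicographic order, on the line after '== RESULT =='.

Compute (G \ add) ∪ pre:
  G ∩ del = {}  (empty — regression defined)
  G \ add = {ball_in(b2,rmA), carry(b1,right)} \ {carry(b1,right)} = {ball_in(b2,rmA)}
  ∪ pre   = {ball_in(b2,rmA)} ∪ {ball_in(b1,rmB), free(right), robot_in(rmB)}
          = {ball_in(b1,rmB), ball_in(b2,rmA), free(right), robot_in(rmB)}

== RESULT ==
["ball_in(b1,rmB)", "ball_in(b2,rmA)", "free(right)", "robot_in(rmB)"]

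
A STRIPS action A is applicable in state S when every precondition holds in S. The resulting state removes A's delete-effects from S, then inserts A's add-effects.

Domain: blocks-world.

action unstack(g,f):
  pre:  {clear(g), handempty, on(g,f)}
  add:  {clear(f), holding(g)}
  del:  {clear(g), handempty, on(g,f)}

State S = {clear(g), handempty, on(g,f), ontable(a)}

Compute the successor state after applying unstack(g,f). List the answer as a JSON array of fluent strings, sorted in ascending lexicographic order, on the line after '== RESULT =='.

Compute (S \ del) ∪ add:
  pre ⊆ S: {clear(g), handempty, on(g,f)} ⊆ S  — applicable
  S \ del = {ontable(a)}
  ∪ add   = {clear(f), holding(g), ontable(a)}

== RESULT ==
["clear(f)", "holding(g)", "ontable(a)"]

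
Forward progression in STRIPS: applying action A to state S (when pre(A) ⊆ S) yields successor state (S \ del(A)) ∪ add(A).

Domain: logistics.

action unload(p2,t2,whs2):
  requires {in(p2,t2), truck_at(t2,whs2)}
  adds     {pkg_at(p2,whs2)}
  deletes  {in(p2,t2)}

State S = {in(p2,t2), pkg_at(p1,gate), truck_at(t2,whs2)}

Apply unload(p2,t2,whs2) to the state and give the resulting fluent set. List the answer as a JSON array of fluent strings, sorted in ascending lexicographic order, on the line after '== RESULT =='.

Compute (S \ del) ∪ add:
  pre ⊆ S: {in(p2,t2), truck_at(t2,whs2)} ⊆ S  — applicable
  S \ del = {pkg_at(p1,gate), truck_at(t2,whs2)}
  ∪ add   = {pkg_at(p1,gate), pkg_at(p2,whs2), truck_at(t2,whs2)}

== RESULT ==
["pkg_at(p1,gate)", "pkg_at(p2,whs2)", "truck_at(t2,whs2)"]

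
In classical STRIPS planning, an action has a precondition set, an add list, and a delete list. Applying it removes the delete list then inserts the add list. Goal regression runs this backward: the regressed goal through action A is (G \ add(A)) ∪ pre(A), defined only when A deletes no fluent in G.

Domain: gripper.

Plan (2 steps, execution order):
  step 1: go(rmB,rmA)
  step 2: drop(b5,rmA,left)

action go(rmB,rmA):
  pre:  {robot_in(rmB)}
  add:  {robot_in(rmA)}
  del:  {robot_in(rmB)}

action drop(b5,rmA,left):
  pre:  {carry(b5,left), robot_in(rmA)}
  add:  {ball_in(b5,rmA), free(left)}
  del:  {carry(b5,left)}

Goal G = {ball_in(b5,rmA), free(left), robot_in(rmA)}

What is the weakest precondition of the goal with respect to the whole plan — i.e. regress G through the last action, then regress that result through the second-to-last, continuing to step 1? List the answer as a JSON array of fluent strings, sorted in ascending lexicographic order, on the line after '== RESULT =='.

Work backward from the goal:
  through step 2 (drop(b5,rmA,left)): drop {ball_in(b5,rmA), free(left)}, keep {robot_in(rmA)}, require {carry(b5,left), robot_in(rmA)}
    → {carry(b5,left), robot_in(rmA)}
  through step 1 (go(rmB,rmA)): drop {robot_in(rmA)}, keep {carry(b5,left)}, require {robot_in(rmB)}
    → {carry(b5,left), robot_in(rmB)}

== RESULT ==
["carry(b5,left)", "robot_in(rmB)"]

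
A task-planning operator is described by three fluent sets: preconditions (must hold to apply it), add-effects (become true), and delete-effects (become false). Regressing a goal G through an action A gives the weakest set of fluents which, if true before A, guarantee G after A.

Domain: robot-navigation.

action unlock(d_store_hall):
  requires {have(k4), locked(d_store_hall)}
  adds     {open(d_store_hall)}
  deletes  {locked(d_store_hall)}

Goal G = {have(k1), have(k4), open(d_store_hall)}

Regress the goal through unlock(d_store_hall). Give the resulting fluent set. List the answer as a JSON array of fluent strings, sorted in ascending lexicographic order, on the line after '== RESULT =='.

Compute (G \ add) ∪ pre:
  G ∩ del = {}  (empty — regression defined)
  G \ add = {have(k1), have(k4), open(d_store_hall)} \ {open(d_store_hall)} = {have(k1), have(k4)}
  ∪ pre   = {have(k1), have(k4)} ∪ {have(k4), locked(d_store_hall)}
          = {have(k1), have(k4), locked(d_store_hall)}

== RESULT ==
["have(k1)", "have(k4)", "locked(d_store_hall)"]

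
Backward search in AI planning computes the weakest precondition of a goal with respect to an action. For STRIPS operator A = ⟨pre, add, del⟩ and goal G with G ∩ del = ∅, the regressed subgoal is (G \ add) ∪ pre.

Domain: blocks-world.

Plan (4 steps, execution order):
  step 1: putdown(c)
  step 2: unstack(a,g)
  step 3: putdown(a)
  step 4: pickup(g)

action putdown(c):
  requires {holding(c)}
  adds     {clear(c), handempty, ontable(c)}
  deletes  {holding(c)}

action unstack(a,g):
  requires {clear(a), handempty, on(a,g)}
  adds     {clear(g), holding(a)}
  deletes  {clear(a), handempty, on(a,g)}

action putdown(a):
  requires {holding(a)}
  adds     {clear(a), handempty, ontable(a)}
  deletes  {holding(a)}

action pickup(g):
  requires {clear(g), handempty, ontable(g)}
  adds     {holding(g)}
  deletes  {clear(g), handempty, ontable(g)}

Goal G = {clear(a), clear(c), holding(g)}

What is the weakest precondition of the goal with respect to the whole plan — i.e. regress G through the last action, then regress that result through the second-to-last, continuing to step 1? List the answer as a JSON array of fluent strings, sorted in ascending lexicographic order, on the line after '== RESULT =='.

Work backward from the goal:
  through step 4 (pickup(g)): drop {holding(g)}, keep {clear(a), clear(c)}, require {clear(g), handempty, ontable(g)}
    → {clear(a), clear(c), clear(g), handempty, ontable(g)}
  through step 3 (putdown(a)): drop {clear(a), handempty}, keep {clear(c), clear(g), ontable(g)}, require {holding(a)}
    → {clear(c), clear(g), holding(a), ontable(g)}
  through step 2 (unstack(a,g)): drop {clear(g), holding(a)}, keep {clear(c), ontable(g)}, require {clear(a), handempty, on(a,g)}
    → {clear(a), clear(c), handempty, on(a,g), ontable(g)}
  through step 1 (putdown(c)): drop {clear(c), handempty}, keep {clear(a), on(a,g), ontable(g)}, require {holding(c)}
    → {clear(a), holding(c), on(a,g), ontable(g)}

== RESULT ==
["clear(a)", "holding(c)", "on(a,g)", "ontable(g)"]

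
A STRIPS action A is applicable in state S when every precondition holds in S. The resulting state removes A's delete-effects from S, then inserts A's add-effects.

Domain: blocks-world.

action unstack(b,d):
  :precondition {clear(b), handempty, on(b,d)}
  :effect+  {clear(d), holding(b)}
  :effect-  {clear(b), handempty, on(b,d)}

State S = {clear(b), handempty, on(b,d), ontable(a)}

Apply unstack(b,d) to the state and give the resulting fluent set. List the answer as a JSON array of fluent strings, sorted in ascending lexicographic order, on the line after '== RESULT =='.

Compute (S \ del) ∪ add:
  pre ⊆ S: {clear(b), handempty, on(b,d)} ⊆ S  — applicable
  S \ del = {ontable(a)}
  ∪ add   = {clear(d), holding(b), ontable(a)}

== RESULT ==
["clear(d)", "holding(b)", "ontable(a)"]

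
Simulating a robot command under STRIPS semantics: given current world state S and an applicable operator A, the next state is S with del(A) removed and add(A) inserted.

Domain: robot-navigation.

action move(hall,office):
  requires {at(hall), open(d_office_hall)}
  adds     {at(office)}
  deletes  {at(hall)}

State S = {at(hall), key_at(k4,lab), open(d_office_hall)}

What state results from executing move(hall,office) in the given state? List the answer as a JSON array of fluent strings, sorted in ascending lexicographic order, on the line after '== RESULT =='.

Progress:
  pre ⊆ S: {at(hall), open(d_office_hall)} ⊆ S  — applicable
  S \ del = {key_at(k4,lab), open(d_office_hall)}
  ∪ add   = {at(office), key_at(k4,lab), open(d_office_hall)}

== RESULT ==
["at(office)", "key_at(k4,lab)", "open(d_office_hall)"]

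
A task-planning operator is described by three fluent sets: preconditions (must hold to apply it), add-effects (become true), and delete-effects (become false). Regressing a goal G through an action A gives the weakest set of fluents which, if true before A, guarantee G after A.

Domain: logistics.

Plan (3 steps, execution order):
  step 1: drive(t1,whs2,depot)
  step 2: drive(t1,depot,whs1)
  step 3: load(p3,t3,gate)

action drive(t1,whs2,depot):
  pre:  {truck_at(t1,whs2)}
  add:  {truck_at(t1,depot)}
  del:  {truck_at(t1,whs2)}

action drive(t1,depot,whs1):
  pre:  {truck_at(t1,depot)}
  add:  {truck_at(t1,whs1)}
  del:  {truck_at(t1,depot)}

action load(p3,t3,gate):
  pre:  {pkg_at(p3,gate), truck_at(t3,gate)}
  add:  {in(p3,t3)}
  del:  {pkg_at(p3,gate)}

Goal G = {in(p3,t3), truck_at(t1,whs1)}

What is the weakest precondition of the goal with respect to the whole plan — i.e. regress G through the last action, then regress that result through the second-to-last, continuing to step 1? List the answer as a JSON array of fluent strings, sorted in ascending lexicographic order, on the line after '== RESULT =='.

Regress step by step:
  through step 3 (load(p3,t3,gate)): drop {in(p3,t3)}, keep {truck_at(t1,whs1)}, require {pkg_at(p3,gate), truck_at(t3,gate)}
    → {pkg_at(p3,gate), truck_at(t1,whs1), truck_at(t3,gate)}
  through step 2 (drive(t1,depot,whs1)): drop {truck_at(t1,whs1)}, keep {pkg_at(p3,gate), truck_at(t3,gate)}, require {truck_at(t1,depot)}
    → {pkg_at(p3,gate), truck_at(t1,depot), truck_at(t3,gate)}
  through step 1 (drive(t1,whs2,depot)): drop {truck_at(t1,depot)}, keep {pkg_at(p3,gate), truck_at(t3,gate)}, require {truck_at(t1,whs2)}
    → {pkg_at(p3,gate), truck_at(t1,whs2), truck_at(t3,gate)}

== RESULT ==
["pkg_at(p3,gate)", "truck_at(t1,whs2)", "truck_at(t3,gate)"]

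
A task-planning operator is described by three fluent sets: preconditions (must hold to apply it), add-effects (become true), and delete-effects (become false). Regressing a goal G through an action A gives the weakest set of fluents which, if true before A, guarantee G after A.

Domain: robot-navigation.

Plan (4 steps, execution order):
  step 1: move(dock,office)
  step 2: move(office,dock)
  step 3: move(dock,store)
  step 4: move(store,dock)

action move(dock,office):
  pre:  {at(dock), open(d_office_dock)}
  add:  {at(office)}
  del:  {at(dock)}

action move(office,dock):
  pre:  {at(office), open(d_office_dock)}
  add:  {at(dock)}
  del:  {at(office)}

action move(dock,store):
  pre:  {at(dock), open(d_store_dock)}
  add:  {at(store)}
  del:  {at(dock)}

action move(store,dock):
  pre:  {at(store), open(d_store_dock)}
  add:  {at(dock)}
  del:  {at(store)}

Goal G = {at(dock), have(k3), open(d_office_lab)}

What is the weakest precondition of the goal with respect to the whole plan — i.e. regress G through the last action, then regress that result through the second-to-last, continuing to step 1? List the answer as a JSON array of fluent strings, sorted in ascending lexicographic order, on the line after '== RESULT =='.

Regress step by step:
  through step 4 (move(store,dock)): drop {at(dock)}, keep {have(k3), open(d_office_lab)}, require {at(store), open(d_store_dock)}
    → {at(store), have(k3), open(d_office_lab), open(d_store_dock)}
  through step 3 (move(dock,store)): drop {at(store)}, keep {have(k3), open(d_office_lab), open(d_store_dock)}, require {at(dock), open(d_store_dock)}
    → {at(dock), have(k3), open(d_office_lab), open(d_store_dock)}
  through step 2 (move(office,dock)): drop {at(dock)}, keep {have(k3), open(d_office_lab), open(d_store_dock)}, require {at(office), open(d_office_dock)}
    → {at(office), have(k3), open(d_office_dock), open(d_office_lab), open(d_store_dock)}
  through step 1 (move(dock,office)): drop {at(office)}, keep {have(k3), open(d_office_dock), open(d_office_lab), open(d_store_dock)}, require {at(dock), open(d_office_dock)}
    → {at(dock), have(k3), open(d_office_dock), open(d_office_lab), open(d_store_dock)}

== RESULT ==
["at(dock)", "have(k3)", "open(d_office_dock)", "open(d_office_lab)", "open(d_store_dock)"]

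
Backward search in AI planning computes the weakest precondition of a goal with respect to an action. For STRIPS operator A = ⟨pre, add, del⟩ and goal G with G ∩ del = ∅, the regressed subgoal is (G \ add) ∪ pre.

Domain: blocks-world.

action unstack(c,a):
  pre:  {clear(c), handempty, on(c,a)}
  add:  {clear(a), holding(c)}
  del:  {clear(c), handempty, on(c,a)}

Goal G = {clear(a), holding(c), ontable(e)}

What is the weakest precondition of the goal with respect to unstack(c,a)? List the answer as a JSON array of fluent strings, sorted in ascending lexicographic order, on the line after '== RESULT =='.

Compute (G \ add) ∪ pre:
  G ∩ del = {}  (empty — regression defined)
  G \ add = {clear(a), holding(c), ontable(e)} \ {clear(a), holding(c)} = {ontable(e)}
  ∪ pre   = {ontable(e)} ∪ {clear(c), handempty, on(c,a)}
          = {clear(c), handempty, on(c,a), ontable(e)}

== RESULT ==
["clear(c)", "handempty", "on(c,a)", "ontable(e)"]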